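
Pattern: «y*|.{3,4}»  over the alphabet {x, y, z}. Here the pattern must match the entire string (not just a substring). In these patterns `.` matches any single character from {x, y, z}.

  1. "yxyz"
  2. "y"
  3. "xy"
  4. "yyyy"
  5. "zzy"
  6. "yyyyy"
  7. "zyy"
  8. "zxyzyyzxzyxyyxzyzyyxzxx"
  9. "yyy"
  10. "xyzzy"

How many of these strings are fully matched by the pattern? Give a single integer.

1 → match
2 → match
3 → no match
4 → match
5 → match
6 → match
7 → match
8 → no match
9 → match
10 → no match
Total matched: 7

7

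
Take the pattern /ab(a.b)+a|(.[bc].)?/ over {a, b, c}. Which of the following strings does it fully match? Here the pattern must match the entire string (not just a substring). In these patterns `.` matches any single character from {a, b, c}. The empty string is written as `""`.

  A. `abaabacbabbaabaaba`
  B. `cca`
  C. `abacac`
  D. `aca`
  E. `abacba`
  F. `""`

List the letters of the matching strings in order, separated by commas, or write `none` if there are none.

A, B, D, E, F

A → match
B → match
C → no match
D → match
E → match
F → match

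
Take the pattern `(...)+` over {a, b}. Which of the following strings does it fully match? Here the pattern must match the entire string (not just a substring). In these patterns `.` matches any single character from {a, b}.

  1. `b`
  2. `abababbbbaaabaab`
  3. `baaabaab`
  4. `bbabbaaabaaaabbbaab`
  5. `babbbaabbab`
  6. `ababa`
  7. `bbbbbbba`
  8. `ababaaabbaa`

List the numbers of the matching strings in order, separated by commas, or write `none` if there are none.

none

1 → no match
2 → no match
3 → no match
4 → no match
5 → no match
6 → no match
7 → no match
8 → no match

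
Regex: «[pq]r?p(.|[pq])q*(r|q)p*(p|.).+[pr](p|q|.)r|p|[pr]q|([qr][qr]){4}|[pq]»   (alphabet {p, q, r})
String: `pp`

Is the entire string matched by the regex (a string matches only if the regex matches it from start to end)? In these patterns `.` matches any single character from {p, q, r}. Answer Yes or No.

No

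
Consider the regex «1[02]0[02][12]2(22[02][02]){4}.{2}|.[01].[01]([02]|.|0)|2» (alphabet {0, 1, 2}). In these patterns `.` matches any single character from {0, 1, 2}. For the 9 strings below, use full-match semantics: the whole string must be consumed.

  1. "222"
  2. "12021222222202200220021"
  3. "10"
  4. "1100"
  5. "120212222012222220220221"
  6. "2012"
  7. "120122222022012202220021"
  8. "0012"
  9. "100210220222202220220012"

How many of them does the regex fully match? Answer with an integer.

1. "222" → no match
2 → no match
3. "10" → no match
4. "1100" → no match
5 → no match
6. "2012" → no match
7 → no match
8. "0012" → no match
9 → no match
Total matched: 0

0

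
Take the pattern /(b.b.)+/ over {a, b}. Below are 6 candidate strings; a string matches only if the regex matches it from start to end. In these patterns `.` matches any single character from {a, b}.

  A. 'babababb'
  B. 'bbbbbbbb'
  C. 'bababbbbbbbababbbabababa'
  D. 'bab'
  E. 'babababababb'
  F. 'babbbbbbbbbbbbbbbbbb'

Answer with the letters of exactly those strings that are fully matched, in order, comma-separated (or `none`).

A, B, C, E, F

A → match
B → match
C → match
D → no match
E → match
F → match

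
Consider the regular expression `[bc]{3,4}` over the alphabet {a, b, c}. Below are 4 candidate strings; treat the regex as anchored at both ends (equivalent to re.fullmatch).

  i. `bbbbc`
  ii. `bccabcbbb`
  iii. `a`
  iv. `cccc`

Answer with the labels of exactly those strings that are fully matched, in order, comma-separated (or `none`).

iv

i. `bbbbc` → no match
ii. `bccabcbbb` → no match
iii. `a` → no match
iv. `cccc` → match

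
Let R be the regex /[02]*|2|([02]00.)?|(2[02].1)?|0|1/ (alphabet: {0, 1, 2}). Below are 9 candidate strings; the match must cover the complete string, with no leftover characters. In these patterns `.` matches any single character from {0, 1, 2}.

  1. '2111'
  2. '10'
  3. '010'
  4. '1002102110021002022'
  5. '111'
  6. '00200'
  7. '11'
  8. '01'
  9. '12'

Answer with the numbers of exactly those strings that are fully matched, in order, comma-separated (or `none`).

6

1 → no match
2 → no match
3 → no match
4 → no match
5 → no match
6 → match
7 → no match
8 → no match
9 → no match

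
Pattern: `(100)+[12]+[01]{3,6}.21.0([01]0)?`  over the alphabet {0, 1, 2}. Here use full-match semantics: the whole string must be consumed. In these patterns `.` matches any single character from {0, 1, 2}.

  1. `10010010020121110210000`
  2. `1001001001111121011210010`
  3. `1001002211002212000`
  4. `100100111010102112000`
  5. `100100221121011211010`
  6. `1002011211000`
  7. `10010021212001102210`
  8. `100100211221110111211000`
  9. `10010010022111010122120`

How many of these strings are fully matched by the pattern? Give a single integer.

1 → no match
2 → match
3 → match
4 → no match
5 → match
6 → no match
7 → no match
8 → match
9 → match
Total matched: 5

5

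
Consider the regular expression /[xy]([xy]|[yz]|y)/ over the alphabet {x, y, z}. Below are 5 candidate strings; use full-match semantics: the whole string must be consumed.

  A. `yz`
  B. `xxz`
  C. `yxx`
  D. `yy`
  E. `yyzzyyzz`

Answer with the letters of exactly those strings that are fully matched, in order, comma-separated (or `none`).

A → match
B → no match
C → no match
D → match
E → no match

A, D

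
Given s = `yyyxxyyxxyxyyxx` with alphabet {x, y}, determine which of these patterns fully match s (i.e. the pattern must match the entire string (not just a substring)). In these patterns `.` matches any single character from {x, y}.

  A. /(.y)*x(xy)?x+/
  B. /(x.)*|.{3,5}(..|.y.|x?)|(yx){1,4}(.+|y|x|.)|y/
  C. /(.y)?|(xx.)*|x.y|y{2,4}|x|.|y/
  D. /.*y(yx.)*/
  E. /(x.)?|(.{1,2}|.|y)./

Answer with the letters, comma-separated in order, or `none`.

D

A → no match
B → no match
C → no match
D → match
E → no match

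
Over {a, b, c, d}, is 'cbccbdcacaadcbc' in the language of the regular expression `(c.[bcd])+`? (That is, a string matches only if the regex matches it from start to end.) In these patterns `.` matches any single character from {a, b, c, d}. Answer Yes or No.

No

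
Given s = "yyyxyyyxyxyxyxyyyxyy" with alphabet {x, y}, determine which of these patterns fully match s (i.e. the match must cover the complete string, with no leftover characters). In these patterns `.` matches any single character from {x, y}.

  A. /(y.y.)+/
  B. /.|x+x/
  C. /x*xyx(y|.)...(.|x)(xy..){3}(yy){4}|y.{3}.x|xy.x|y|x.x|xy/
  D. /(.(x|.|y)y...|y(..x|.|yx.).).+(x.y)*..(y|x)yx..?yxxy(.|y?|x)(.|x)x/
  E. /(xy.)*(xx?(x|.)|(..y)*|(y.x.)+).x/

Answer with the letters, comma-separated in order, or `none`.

A → match
B → no match
C → no match
D → no match — must end with "x"
E → no match — must end with "x"

A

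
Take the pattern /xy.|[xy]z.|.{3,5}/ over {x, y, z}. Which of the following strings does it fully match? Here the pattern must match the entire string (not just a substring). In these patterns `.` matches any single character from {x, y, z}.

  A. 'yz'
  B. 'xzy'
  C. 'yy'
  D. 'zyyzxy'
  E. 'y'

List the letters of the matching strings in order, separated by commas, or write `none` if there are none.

A → no match
B → match
C → no match
D → no match
E → no match

B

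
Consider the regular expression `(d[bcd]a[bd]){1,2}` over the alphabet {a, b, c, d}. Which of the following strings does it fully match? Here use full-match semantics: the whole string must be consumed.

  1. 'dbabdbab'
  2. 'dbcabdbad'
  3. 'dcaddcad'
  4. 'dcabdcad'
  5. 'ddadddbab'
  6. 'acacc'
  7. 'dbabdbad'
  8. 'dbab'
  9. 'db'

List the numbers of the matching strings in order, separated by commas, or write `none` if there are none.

1, 3, 4, 7, 8

1 → match
2 → no match
3 → match
4 → match
5 → no match
6 → no match — must start with 'd'
7 → match
8 → match
9 → no match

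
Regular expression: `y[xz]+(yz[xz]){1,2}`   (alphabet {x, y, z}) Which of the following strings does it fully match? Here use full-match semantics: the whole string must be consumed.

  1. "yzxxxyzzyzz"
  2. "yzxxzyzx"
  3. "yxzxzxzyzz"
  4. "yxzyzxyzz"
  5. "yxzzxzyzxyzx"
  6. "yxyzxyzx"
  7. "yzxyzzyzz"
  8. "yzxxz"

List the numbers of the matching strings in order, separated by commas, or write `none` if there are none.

1. "yzxxxyzzyzz" → match
2. "yzxxzyzx" → match
3. "yxzxzxzyzz" → match
4. "yxzyzxyzz" → match
5. "yxzzxzyzxyzx" → match
6. "yxyzxyzx" → match
7. "yzxyzzyzz" → match
8. "yzxxz" → no match

1, 2, 3, 4, 5, 6, 7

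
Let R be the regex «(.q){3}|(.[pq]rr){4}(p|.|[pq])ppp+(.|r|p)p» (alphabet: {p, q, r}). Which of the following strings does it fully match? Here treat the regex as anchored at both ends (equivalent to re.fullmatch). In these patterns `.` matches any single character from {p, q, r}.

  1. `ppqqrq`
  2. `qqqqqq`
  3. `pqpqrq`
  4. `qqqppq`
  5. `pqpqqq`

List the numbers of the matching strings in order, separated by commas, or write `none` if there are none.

2, 3, 5

1 → no match
2 → match
3 → match
4 → no match
5 → match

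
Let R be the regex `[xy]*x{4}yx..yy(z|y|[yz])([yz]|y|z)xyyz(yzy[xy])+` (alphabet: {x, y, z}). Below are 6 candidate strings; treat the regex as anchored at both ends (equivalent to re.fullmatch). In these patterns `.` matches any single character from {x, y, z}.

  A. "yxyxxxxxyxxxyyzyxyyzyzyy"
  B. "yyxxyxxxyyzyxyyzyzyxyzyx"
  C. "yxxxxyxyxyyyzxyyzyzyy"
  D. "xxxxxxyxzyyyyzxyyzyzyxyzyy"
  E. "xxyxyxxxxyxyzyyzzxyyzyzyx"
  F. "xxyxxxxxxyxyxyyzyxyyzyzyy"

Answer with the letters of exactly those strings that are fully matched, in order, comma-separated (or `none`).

A → match
B → no match
C → match
D → match
E → match
F → match

A, C, D, E, F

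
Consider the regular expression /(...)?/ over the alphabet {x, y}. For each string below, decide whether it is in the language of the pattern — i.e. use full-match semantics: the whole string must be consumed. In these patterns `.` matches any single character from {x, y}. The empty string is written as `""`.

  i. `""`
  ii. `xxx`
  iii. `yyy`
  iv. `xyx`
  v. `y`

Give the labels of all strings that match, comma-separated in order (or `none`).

i. `""` → match
ii. `xxx` → match
iii. `yyy` → match
iv. `xyx` → match
v. `y` → no match

i, ii, iii, iv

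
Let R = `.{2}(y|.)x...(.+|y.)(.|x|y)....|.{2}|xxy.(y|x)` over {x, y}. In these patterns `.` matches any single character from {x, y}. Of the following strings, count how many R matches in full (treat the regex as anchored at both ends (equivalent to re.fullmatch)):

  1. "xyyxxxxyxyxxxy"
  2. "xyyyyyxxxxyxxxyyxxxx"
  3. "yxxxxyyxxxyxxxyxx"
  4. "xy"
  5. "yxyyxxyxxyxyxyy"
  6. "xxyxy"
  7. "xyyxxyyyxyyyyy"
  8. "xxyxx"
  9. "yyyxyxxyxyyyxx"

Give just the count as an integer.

1 → match
2 → no match
3 → match
4 → match
5 → no match
6 → match
7 → match
8 → match
9 → match
Total matched: 7

7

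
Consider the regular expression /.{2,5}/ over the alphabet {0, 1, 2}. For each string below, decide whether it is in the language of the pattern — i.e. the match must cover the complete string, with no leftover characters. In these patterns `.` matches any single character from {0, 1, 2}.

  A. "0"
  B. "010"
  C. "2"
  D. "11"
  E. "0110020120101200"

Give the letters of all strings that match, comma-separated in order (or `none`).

B, D

A → no match
B → match
C → no match
D → match
E → no match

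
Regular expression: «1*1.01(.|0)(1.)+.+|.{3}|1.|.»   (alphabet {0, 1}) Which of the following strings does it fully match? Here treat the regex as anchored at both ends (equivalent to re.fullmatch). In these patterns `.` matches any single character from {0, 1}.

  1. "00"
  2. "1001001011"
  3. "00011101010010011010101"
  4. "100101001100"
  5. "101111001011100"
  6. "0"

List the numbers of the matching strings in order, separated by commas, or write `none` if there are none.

4, 6

1 → no match
2 → no match
3 → no match
4 → match
5 → no match
6 → match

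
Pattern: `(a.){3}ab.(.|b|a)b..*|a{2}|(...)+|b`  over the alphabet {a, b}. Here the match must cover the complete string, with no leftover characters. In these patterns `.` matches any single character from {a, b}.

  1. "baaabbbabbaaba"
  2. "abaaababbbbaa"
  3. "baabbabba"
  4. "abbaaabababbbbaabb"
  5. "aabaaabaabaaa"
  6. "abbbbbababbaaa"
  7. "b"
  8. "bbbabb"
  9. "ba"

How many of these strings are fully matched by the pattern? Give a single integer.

5

1 → no match
2 → match
3 → match
4 → match
5 → no match
6 → no match
7 → match
8 → match
9 → no match
Total matched: 5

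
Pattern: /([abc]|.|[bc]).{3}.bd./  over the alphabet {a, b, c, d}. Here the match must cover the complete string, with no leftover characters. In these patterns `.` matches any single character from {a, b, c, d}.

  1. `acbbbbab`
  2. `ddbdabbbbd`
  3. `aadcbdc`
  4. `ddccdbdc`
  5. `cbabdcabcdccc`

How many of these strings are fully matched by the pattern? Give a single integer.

1

1 → no match
2 → no match
3 → no match
4 → match
5 → no match
Total matched: 1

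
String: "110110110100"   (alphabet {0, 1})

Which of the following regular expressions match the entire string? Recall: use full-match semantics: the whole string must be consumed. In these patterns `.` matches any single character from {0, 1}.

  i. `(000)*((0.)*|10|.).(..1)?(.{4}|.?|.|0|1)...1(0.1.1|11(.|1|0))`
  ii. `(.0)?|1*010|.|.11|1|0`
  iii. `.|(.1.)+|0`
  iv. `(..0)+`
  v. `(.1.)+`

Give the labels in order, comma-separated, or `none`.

i → no match
ii → no match
iii → no match
iv → match
v → no match

iv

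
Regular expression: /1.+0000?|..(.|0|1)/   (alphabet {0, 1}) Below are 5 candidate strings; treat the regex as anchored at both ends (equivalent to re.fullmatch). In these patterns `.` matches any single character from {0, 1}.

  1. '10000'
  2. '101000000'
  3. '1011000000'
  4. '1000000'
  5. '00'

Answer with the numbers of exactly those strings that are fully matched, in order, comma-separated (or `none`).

1, 2, 3, 4

1. '10000' → match
2. '101000000' → match
3. '1011000000' → match
4. '1000000' → match
5. '00' → no match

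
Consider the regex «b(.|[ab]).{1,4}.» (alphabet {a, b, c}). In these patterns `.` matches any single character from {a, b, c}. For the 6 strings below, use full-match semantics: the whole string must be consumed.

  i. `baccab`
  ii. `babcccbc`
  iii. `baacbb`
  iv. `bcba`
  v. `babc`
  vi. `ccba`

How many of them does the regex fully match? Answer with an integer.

4

i. `baccab` → match
ii. `babcccbc` → no match
iii. `baacbb` → match
iv. `bcba` → match
v. `babc` → match
vi. `ccba` → no match — must start with `b`
Total matched: 4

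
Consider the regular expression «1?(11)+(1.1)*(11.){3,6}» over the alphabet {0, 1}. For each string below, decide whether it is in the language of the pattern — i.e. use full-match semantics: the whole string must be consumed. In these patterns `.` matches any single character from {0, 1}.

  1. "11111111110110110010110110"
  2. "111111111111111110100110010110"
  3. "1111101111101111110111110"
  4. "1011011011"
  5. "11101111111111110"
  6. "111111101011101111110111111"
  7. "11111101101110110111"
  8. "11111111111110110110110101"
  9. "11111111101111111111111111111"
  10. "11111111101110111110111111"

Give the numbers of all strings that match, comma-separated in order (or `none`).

1 → no match
2 → no match
3 → match
4 → no match
5 → match
6 → no match
7 → match
8 → no match
9 → match
10 → match

3, 5, 7, 9, 10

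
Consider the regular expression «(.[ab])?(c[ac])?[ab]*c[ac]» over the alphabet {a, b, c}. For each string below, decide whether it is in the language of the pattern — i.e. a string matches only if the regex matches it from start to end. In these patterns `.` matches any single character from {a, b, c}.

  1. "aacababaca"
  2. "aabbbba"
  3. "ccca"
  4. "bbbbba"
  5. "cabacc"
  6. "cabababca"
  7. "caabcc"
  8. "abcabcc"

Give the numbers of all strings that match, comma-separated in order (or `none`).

1, 3, 5, 6, 7, 8

1 → match
2 → no match
3 → match
4 → no match
5 → match
6 → match
7 → match
8 → match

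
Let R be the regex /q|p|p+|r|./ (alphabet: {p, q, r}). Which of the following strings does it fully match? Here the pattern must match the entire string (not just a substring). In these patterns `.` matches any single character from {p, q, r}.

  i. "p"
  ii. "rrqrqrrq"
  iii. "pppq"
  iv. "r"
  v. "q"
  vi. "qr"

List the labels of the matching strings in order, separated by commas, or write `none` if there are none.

i → match
ii → no match
iii → no match
iv → match
v → match
vi → no match

i, iv, v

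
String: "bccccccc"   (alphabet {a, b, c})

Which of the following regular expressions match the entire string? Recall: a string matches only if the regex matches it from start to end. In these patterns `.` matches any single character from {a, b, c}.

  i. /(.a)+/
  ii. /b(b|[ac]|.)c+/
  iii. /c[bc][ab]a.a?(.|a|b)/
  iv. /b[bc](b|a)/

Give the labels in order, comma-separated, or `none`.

i → no match — must end with "a"
ii → match
iii → no match — must start with "c"
iv → no match

ii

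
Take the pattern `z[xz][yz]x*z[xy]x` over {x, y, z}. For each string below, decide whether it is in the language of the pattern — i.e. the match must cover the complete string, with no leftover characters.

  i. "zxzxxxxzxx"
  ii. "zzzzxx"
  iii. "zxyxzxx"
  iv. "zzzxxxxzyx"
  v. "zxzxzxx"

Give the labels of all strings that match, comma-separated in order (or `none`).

i, ii, iii, iv, v

i → match
ii → match
iii → match
iv → match
v → match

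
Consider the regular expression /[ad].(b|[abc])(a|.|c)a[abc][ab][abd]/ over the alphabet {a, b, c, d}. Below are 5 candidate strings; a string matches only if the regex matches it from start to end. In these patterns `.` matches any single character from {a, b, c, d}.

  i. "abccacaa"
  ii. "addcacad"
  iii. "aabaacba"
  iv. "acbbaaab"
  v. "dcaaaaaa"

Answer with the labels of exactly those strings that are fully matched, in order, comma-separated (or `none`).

i, iii, iv, v

i → match
ii → no match
iii → match
iv → match
v → match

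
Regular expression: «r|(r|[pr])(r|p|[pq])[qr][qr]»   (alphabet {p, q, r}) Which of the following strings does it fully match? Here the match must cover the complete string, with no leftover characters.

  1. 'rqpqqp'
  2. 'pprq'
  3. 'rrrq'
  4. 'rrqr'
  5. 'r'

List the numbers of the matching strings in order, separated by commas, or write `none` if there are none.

2, 3, 4, 5

1. 'rqpqqp' → no match
2. 'pprq' → match
3. 'rrrq' → match
4. 'rrqr' → match
5. 'r' → match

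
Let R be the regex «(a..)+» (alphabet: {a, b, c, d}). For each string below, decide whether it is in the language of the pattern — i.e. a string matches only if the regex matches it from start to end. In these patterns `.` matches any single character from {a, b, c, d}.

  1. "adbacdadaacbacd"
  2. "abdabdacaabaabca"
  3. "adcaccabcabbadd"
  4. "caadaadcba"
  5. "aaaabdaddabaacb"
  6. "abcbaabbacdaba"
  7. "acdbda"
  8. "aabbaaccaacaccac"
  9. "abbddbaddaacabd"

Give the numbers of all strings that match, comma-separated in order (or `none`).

1, 3, 5

1 → match
2 → no match
3 → match
4 → no match — must start with "a"
5 → match
6 → no match
7 → no match
8 → no match
9 → no match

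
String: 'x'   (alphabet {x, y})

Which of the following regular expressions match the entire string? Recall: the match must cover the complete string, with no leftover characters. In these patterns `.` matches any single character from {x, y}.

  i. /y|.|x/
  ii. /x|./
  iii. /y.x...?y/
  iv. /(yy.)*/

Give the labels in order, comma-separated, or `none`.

i, ii

i → match
ii → match
iii → no match — must start with 'y'
iv → no match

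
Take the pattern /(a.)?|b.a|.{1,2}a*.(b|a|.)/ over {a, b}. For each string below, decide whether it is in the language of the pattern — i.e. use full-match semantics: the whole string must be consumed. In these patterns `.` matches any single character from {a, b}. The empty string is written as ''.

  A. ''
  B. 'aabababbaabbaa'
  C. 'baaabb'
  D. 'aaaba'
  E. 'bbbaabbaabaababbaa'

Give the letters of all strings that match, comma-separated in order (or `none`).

A, C, D

A → match
B → no match
C → match
D → match
E → no match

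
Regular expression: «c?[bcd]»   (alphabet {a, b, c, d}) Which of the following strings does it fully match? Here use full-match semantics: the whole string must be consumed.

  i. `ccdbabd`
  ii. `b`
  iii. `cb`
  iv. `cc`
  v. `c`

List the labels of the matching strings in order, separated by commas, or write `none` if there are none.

ii, iii, iv, v

i. `ccdbabd` → no match
ii. `b` → match
iii. `cb` → match
iv. `cc` → match
v. `c` → match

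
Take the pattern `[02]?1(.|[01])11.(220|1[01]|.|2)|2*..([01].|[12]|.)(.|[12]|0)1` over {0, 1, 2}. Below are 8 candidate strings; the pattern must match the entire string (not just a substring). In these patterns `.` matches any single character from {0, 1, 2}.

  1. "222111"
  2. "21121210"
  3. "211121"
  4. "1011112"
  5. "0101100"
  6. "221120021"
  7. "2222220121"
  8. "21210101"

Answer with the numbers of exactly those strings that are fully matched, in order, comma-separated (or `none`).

1, 3, 5, 7

1 → match
2 → no match
3 → match
4 → no match
5 → match
6 → no match
7 → match
8 → no match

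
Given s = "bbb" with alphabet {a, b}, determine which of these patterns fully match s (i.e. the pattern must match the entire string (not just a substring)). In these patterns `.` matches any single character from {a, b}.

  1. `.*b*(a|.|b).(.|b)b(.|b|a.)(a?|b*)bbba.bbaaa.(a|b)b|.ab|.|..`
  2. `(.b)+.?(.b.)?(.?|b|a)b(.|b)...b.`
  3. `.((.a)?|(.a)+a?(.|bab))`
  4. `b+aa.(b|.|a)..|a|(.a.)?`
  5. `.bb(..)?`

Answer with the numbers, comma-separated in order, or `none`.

5

1 → no match
2 → no match
3 → no match
4 → no match
5 → match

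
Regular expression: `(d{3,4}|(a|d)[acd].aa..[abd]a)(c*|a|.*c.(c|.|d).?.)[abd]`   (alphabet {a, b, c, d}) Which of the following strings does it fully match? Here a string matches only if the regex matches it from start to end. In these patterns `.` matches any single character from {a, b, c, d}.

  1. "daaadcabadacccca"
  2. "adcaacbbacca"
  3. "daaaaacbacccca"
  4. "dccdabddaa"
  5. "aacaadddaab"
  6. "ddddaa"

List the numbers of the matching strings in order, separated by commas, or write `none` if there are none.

1 → no match
2 → match
3 → match
4 → no match
5 → match
6 → match

2, 3, 5, 6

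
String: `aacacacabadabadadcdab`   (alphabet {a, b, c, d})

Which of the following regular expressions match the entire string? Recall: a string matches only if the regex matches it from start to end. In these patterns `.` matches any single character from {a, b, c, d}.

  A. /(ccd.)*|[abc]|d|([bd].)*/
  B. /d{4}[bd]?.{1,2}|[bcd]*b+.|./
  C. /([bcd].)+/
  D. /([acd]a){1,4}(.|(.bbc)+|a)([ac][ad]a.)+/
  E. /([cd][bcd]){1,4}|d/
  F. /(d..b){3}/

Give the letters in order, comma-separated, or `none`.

A → no match
B → no match
C → no match
D → match
E → no match
F → no match — must start with `d`

D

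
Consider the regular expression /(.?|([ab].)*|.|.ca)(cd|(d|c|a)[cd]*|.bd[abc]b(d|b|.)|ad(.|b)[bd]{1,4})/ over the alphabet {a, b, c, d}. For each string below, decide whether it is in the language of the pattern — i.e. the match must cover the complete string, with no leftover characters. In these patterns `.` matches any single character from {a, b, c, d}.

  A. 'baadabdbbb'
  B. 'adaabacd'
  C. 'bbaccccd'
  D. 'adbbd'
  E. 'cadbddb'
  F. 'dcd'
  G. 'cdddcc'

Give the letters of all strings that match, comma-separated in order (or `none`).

A, B, C, D, E, F, G

A → match
B → match
C → match
D → match
E → match
F → match
G → match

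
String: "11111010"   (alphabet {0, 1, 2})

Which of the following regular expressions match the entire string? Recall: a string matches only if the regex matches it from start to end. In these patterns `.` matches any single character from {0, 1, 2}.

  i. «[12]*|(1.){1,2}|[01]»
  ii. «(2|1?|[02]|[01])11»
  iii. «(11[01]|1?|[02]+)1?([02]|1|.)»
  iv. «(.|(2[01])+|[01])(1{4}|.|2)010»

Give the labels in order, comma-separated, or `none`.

iv

i → no match
ii → no match — must end with "11"
iii → no match
iv → match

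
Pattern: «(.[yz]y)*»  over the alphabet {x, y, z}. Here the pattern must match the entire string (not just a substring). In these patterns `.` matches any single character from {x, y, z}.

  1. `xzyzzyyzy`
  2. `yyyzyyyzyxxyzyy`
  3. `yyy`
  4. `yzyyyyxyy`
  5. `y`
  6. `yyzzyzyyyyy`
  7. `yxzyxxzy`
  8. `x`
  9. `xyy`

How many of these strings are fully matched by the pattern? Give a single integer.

1. `xzyzzyyzy` → match
2 → no match
3. `yyy` → match
4. `yzyyyyxyy` → match
5. `y` → no match
6. `yyzzyzyyyyy` → no match
7. `yxzyxxzy` → no match
8. `x` → no match
9. `xyy` → match
Total matched: 4

4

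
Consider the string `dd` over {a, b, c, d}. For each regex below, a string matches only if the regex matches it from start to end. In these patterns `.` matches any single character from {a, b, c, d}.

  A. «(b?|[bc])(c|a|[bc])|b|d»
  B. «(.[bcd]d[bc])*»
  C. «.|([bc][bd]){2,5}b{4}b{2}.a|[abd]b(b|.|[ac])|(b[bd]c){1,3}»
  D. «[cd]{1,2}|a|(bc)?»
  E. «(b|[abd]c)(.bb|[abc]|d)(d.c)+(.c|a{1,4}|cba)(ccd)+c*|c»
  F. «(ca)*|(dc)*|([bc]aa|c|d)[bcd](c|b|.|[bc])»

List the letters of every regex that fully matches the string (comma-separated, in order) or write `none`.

D

A → no match
B → no match
C → no match
D → match
E → no match
F → no match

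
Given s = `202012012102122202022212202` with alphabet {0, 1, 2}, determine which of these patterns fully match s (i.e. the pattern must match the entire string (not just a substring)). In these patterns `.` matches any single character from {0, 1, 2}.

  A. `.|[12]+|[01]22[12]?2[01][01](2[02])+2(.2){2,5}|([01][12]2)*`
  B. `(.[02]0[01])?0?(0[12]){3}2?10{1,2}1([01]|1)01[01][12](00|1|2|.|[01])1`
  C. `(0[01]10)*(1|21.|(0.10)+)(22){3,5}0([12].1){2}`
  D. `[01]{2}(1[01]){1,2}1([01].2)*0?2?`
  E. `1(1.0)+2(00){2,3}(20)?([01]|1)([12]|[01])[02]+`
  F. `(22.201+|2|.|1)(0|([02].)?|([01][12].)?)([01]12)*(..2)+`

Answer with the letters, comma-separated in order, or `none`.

A → no match
B → no match — must end with `1`
C → no match — must end with `1`
D → no match
E → no match — must start with `11`
F → match

F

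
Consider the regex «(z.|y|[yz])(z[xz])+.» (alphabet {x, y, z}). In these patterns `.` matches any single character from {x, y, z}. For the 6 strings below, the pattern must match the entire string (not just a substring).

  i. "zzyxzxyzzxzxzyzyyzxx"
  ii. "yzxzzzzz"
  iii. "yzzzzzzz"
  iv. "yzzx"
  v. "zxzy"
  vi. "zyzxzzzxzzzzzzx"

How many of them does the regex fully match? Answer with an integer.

4

i → no match
ii → match
iii → match
iv → match
v → no match
vi → match
Total matched: 4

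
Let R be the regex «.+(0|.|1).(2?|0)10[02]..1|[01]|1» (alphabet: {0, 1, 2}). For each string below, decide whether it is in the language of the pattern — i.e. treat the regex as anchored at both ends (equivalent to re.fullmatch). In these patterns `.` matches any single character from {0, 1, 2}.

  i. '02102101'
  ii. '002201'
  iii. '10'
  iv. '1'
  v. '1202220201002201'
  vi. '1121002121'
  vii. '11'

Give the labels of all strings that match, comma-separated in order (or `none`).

iv

i → no match
ii → no match
iii → no match
iv → match
v → no match
vi → no match
vii → no match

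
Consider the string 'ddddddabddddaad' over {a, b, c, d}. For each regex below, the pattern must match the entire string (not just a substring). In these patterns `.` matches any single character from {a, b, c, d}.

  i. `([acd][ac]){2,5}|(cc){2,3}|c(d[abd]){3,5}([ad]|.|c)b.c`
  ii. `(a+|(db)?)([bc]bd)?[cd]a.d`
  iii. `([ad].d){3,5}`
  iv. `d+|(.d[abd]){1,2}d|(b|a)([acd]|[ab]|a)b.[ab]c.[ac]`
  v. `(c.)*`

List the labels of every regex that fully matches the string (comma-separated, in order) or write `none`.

iii

i → no match
ii → no match
iii → match
iv → no match
v → no match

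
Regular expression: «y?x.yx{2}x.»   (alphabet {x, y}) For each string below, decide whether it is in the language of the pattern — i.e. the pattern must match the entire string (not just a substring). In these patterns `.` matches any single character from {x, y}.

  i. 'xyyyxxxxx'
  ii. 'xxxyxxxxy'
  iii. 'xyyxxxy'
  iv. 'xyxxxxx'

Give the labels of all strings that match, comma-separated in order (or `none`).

i → no match
ii → no match
iii → match
iv → no match

iii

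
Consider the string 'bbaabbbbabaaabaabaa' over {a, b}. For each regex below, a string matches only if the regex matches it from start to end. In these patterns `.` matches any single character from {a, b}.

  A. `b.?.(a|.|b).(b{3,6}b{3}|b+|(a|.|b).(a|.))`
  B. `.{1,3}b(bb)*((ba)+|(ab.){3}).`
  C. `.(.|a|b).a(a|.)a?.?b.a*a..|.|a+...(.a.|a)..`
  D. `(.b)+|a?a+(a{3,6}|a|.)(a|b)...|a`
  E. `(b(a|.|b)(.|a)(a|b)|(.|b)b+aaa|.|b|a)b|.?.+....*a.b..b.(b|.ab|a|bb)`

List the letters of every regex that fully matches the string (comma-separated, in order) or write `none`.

E

A → no match
B → no match
C → no match
D → no match
E → match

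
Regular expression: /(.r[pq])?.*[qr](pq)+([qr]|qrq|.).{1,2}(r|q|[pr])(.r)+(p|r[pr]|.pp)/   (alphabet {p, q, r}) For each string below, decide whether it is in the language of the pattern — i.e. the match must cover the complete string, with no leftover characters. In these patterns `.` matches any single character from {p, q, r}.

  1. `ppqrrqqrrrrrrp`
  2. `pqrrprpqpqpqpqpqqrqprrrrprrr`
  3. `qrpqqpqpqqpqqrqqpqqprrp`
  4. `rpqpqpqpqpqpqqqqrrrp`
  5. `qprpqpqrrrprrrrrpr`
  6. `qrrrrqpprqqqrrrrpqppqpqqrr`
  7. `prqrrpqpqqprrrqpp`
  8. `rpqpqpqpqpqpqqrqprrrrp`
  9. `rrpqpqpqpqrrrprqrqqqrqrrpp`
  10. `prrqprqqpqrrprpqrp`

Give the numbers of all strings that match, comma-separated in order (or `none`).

2, 4, 7, 8

1 → no match
2 → match
3 → no match
4 → match
5 → no match
6 → no match
7 → match
8 → match
9 → no match
10 → no match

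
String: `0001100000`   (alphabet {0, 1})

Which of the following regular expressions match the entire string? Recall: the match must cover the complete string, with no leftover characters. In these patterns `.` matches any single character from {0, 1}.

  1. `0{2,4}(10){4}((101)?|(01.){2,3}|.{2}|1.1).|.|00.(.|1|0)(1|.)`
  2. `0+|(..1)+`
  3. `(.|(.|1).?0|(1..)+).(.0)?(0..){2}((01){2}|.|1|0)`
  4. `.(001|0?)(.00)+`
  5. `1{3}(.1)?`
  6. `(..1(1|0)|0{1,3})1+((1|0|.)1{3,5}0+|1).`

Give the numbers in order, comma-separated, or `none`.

4

1 → no match
2 → no match
3 → no match
4 → match
5 → no match — must start with `1`
6 → no match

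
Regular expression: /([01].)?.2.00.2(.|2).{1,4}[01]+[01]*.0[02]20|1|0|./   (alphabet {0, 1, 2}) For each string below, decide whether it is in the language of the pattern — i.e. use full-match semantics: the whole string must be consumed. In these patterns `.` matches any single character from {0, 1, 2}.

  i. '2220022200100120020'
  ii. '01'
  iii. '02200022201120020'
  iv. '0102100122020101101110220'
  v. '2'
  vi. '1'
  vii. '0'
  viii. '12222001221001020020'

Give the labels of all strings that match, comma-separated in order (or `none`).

i, iii, iv, v, vi, vii, viii

i → match
ii. '01' → no match
iii → match
iv → match
v. '2' → match
vi. '1' → match
vii. '0' → match
viii → match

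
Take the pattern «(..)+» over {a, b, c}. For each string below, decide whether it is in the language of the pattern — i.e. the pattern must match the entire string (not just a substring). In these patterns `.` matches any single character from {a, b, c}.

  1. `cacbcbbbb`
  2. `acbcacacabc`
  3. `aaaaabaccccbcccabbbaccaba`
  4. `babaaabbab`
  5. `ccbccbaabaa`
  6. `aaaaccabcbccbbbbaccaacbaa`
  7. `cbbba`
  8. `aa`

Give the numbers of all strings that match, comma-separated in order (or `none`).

4, 8

1 → no match
2 → no match
3 → no match
4 → match
5 → no match
6 → no match
7 → no match
8 → match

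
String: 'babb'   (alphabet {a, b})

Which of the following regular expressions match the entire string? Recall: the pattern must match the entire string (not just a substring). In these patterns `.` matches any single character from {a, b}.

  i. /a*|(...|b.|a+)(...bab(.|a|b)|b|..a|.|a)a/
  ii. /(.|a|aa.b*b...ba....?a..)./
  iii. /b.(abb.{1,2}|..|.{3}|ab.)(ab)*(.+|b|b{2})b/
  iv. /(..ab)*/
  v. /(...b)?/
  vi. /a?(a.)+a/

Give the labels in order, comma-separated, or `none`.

v

i → no match
ii → no match
iii → no match
iv → no match
v → match
vi → no match — must end with 'a'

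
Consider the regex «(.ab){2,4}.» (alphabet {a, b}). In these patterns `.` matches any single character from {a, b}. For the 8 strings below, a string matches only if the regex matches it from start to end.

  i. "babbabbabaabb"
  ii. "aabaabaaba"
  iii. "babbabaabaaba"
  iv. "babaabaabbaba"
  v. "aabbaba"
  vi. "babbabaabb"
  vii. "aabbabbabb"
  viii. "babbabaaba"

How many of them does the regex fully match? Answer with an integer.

i → match
ii → match
iii → match
iv → match
v → match
vi → match
vii → match
viii → match
Total matched: 8

8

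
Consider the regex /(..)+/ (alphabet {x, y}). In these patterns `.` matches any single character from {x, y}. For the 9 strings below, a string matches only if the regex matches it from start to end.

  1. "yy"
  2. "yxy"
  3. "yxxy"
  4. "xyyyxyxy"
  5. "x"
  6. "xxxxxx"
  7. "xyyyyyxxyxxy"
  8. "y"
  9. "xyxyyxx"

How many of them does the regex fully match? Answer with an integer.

1 → match
2 → no match
3 → match
4 → match
5 → no match
6 → match
7 → match
8 → no match
9 → no match
Total matched: 5

5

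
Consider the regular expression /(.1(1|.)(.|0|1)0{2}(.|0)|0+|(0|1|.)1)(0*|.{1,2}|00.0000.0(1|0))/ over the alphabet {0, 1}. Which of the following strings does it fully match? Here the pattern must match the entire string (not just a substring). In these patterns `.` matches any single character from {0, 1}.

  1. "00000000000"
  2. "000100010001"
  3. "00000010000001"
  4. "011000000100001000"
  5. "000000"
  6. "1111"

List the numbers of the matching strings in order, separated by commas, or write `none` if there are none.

1, 3, 5, 6

1 → match
2 → no match
3 → match
4 → no match
5 → match
6 → match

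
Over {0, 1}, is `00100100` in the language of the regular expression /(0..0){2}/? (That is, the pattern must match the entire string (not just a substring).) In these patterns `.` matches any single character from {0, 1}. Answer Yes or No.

Yes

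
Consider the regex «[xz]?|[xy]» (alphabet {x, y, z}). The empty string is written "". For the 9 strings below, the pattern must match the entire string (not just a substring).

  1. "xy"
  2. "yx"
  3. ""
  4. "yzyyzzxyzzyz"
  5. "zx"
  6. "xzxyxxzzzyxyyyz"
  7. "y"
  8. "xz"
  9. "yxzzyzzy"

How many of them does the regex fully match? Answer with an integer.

2

1 → no match
2 → no match
3 → match
4 → no match
5 → no match
6 → no match
7 → match
8 → no match
9 → no match
Total matched: 2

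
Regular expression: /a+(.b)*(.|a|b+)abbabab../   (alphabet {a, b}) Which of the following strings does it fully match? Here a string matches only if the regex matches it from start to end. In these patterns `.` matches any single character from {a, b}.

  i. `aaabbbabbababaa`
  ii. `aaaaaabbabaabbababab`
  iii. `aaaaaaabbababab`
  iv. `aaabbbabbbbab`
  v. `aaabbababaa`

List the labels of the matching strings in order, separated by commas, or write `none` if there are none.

i → match
ii → match
iii → match
iv → no match
v. `aaabbababaa` → match

i, ii, iii, v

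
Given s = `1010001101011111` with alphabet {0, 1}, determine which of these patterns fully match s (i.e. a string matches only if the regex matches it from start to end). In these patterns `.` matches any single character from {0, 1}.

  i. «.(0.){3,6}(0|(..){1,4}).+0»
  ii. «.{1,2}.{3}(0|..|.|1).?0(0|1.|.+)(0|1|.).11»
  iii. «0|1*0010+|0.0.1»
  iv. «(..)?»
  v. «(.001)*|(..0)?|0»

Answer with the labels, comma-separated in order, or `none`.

ii

i → no match — must end with `0`
ii → match
iii → no match
iv → no match
v → no match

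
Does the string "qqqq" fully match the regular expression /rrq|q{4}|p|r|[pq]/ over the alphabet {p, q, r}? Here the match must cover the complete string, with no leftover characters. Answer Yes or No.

Yes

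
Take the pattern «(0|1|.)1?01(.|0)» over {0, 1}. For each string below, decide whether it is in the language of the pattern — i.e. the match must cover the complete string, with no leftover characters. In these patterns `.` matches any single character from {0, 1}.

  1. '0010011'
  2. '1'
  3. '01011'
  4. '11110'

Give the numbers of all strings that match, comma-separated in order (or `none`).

3

1 → no match
2 → no match
3 → match
4 → no match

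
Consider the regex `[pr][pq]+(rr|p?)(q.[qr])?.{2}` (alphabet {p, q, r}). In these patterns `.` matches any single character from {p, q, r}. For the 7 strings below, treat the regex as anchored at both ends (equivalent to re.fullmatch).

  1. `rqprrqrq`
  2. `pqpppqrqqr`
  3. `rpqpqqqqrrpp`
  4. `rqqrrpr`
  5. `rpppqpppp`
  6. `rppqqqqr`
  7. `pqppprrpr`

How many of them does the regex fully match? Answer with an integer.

6

1 → no match
2 → match
3 → match
4 → match
5 → match
6 → match
7 → match
Total matched: 6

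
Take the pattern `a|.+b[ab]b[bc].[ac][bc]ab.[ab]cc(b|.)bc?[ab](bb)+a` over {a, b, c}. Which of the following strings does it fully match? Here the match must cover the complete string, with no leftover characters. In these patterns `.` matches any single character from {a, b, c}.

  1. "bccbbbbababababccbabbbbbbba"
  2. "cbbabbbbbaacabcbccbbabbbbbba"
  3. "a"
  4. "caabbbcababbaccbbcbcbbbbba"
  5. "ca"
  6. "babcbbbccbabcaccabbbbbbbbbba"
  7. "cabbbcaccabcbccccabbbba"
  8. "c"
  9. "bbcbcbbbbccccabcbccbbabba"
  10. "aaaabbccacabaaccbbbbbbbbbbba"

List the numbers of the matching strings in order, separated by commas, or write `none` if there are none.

1 → no match
2 → match
3 → match
4 → no match
5 → no match
6 → no match
7 → no match
8 → no match
9 → match
10 → no match

2, 3, 9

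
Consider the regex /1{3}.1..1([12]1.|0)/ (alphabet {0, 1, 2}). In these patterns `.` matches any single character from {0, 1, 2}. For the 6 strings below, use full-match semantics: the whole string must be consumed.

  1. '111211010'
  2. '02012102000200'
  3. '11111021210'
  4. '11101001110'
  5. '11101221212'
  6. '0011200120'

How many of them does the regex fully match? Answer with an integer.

1. '111211010' → match
2 → no match — must start with '1'
3. '11111021210' → match
4. '11101001110' → match
5. '11101221212' → match
6. '0011200120' → no match — must start with '1'
Total matched: 4

4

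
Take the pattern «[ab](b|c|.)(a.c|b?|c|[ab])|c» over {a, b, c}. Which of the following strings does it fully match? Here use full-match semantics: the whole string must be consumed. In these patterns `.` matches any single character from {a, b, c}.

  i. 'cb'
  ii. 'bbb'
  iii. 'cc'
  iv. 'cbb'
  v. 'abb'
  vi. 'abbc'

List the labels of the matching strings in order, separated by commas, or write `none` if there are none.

i → no match
ii → match
iii → no match
iv → no match
v → match
vi → no match

ii, v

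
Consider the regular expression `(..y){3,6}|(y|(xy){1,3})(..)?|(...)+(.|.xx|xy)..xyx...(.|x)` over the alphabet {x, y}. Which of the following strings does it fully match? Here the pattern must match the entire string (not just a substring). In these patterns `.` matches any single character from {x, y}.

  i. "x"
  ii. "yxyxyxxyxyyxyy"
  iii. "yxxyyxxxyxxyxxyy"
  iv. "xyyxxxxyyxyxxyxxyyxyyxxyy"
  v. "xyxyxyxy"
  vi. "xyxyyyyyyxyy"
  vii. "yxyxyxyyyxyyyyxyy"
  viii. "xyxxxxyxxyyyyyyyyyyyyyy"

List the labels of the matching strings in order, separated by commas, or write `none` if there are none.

v

i → no match
ii → no match
iii → no match
iv → no match
v → match
vi → no match
vii → no match
viii → no match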